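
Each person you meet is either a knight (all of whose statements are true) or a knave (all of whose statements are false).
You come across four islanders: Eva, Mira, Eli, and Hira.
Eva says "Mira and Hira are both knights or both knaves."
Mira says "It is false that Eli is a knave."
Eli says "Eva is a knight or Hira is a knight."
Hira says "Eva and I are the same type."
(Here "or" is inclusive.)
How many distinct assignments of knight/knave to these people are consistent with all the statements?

1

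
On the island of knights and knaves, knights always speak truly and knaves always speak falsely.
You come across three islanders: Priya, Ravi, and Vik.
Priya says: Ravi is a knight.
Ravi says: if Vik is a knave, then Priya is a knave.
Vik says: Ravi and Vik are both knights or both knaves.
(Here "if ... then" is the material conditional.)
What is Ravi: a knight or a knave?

Consistent assignments: {Priya=knight, Ravi=knight, Vik=knight}
In every consistent assignment, Ravi is a knight.

Ravi is a knight.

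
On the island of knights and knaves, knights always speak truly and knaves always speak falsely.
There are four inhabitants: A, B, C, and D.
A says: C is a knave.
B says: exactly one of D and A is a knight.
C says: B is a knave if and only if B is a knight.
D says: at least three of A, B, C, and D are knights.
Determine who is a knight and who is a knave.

Suppose A is a knave. Then A's statement "C is a knave" would have to be false. Checking the 8 ways to assign the others, none is consistent with every speaker.
(For instance, with B=knight, C=knave, D=knave, A's claim "C is a knave" comes out true where it would need to be false.)
So A must be a knight, making "C is a knave" true. Taking A=knight, B=knight, C=knave, D=knave, each remaining statement checks out:
  B (knight): "exactly one of D and A is a knight" — true. ✓
  C (knave): "B is a knave if and only if B is a knight" — false. ✓
  D (knave): "at least three of A, B, C, and D are knights" — false. ✓
This is the unique consistent assignment.

A is a knight, B is a knight, C is a knave, and D is a knave.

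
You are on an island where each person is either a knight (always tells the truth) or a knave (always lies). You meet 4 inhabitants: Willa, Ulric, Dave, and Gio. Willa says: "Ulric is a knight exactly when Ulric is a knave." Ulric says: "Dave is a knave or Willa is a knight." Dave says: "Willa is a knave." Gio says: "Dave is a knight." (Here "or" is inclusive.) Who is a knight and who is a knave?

Willa is a knave, and the claim "Ulric is a knight exactly when Ulric is a knave" is indeed False.
Ulric is a knave; "Dave is a knave or Willa is a knight" is False, as required.
As a knight, Dave's statement "Willa is a knave" should be true; it is.
Since Gio is a knight, "Dave is a knight" needs to be true, which holds.

Willa is a knave, Ulric is a knave, Dave is a knight, and Gio is a knight.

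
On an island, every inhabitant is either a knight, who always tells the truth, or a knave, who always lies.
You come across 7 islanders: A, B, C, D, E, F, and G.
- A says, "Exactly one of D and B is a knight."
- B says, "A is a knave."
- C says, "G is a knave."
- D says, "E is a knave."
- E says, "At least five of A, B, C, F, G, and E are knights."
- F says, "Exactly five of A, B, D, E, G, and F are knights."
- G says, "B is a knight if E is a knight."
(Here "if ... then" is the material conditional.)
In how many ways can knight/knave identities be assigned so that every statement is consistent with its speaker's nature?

Consistent assignments:
  A=knight, B=knave, C=knave, D=knight, E=knave, F=knave, G=knight
  A=knave, B=knight, C=knave, D=knight, E=knave, F=knave, G=knight

2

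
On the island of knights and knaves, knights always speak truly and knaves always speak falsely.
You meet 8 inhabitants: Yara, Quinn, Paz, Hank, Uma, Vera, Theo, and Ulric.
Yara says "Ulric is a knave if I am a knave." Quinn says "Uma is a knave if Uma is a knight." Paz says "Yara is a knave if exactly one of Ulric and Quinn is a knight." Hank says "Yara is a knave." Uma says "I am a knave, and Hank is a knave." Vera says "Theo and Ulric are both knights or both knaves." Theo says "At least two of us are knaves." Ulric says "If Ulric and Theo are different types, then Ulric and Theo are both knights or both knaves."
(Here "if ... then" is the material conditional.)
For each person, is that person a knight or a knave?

Yara is a knave, Quinn is a knight, Paz is a knight, Hank is a knight, Uma is a knave, Vera is a knight, Theo is a knight, and Ulric is a knight.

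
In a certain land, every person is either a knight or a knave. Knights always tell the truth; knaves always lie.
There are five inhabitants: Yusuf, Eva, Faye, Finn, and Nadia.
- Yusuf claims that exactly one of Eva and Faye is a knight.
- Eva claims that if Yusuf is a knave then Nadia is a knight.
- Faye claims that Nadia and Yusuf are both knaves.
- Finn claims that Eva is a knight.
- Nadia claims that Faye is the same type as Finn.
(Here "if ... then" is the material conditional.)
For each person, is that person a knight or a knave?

Yusuf is a knight, Eva is a knight, Faye is a knave, Finn is a knight, and Nadia is a knave.

Suppose Yusuf is a knave. Then Yusuf's statement "exactly one of Eva and Faye is a knight" would have to be false. Checking the 16 ways to assign the others, none is consistent with every speaker.
(For instance, with Eva=knight, Faye=knave, Finn=knight, Nadia=knave, Yusuf's claim "exactly one of Eva and Faye is a knight" comes out true where it would need to be false.)
So Yusuf must be a knight, making "exactly one of Eva and Faye is a knight" true. Taking Yusuf=knight, Eva=knight, Faye=knave, Finn=knight, Nadia=knave, each remaining statement checks out:
  Eva (knight): "if Yusuf is a knave then Nadia is a knight" — true. ✓
  Faye (knave): "Nadia and Yusuf are both knaves" — false. ✓
  Finn (knight): "Eva is a knight" — true. ✓
  Nadia (knave): "Faye is the same type as Finn" — false. ✓
This is the unique consistent assignment.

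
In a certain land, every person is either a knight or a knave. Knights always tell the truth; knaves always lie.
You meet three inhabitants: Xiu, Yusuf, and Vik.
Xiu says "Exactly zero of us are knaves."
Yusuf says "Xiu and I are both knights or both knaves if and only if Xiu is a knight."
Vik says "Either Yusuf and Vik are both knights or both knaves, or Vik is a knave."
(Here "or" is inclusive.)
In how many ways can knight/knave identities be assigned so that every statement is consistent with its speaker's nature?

2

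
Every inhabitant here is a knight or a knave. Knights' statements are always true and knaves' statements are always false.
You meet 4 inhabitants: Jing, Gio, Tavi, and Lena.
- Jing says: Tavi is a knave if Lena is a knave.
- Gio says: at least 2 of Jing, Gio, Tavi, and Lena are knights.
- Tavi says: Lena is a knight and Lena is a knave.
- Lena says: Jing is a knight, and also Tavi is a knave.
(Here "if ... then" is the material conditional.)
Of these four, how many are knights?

3

The unique consistent assignment is Jing=knight, Gio=knight, Tavi=knave, Lena=knight.
That has 3 knights.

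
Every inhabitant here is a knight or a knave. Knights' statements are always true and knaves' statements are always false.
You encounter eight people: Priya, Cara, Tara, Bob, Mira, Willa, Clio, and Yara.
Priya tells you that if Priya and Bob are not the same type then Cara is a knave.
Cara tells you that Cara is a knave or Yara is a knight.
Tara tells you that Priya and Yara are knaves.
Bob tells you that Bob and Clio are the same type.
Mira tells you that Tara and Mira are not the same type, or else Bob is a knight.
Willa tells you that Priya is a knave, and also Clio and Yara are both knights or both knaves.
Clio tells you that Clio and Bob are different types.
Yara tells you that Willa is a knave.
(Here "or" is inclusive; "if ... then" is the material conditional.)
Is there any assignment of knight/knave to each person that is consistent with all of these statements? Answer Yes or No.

No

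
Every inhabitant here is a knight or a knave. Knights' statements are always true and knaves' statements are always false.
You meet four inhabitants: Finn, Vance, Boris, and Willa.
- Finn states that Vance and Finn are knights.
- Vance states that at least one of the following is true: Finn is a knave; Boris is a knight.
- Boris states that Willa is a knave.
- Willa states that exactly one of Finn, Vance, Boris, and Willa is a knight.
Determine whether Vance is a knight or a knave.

Consistent assignments: {Finn=knight, Vance=knight, Boris=knight, Willa=knave}; {Finn=knave, Vance=knight, Boris=knight, Willa=knave}
In every consistent assignment, Vance is a knight.

Vance is a knight.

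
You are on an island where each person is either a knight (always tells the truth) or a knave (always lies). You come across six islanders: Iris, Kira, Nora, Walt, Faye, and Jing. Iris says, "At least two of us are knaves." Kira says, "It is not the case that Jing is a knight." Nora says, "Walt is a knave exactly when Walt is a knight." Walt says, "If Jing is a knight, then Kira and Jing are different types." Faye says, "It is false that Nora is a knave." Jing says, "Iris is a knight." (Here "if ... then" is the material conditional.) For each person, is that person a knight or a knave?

Iris is a knight, Kira is a knave, Nora is a knave, Walt is a knight, Faye is a knave, and Jing is a knight.

Iris (knight): "at least two of us are knaves" — true. ✓
Kira is a knave, so "it is not the case that Jing is a knight" must be False — and it is.
Nora is a knave, and the claim "Walt is a knave exactly when Walt is a knight" is indeed False.
Since Walt is a knight, "if Jing is a knight, then Kira and Jing are different types" needs to be true, which holds.
Faye is a knave; "it is false that Nora is a knave" is False, as required.
Jing is a knight; "Iris is a knight" is true, as required.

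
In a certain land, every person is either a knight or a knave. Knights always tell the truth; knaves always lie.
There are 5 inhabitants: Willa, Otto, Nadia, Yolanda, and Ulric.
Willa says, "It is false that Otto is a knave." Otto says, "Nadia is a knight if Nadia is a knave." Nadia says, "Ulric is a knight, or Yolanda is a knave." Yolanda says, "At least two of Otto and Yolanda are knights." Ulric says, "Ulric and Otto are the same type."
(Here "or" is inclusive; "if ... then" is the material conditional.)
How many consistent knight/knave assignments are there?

Consistent assignments:
  Willa=knight, Otto=knight, Nadia=knight, Yolanda=knight, Ulric=knight
  Willa=knight, Otto=knight, Nadia=knight, Yolanda=knave, Ulric=knight
  Willa=knight, Otto=knight, Nadia=knight, Yolanda=knave, Ulric=knave

3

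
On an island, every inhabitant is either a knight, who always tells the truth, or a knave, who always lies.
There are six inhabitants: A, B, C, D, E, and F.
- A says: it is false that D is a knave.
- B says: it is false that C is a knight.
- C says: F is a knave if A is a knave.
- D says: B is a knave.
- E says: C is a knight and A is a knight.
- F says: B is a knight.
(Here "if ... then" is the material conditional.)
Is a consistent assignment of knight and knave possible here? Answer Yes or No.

Yes

One consistent assignment: A=knight, B=knave, C=knight, D=knight, E=knight, F=knave.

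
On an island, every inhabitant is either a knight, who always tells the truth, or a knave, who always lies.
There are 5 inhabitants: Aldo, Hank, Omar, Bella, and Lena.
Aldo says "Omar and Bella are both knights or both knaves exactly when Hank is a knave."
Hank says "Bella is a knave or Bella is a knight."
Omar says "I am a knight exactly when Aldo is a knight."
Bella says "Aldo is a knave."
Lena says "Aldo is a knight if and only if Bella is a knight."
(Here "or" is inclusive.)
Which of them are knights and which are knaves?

As a knight, Aldo's statement "Omar and Bella are both knights or both knaves exactly when Hank is a knave" should be True; it is.
Since Hank is a knight, "Bella is a knave or Bella is a knight" needs to be True, which holds.
As a knight, Omar's statement "I am a knight exactly when Aldo is a knight" should be True; it is.
Since Bella is a knave, "Aldo is a knave" needs to be false, which holds.
Lena is a knave, so "Aldo is a knight if and only if Bella is a knight" must be false — and it is.

Aldo is a knight, Hank is a knight, Omar is a knight, Bella is a knave, and Lena is a knave.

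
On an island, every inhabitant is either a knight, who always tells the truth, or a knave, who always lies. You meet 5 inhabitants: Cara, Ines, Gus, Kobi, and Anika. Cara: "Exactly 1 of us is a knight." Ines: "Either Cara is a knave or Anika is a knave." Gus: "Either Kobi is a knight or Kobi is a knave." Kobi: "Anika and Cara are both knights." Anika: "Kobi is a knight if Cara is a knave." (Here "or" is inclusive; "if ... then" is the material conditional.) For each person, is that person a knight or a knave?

Cara is a knave, so "exactly 1 of us is a knight" must be false — and it is.
Since Ines is a knight, "either Cara is a knave or Anika is a knave" needs to be true, which holds.
As a knight, Gus's statement "either Kobi is a knight or Kobi is a knave" should be true; it is.
Kobi is a knave, so "Anika and Cara are both knights" must be false — and it is.
Anika (knave): "Kobi is a knight if Cara is a knave" — false. ✓

Cara is a knave, Ines is a knight, Gus is a knight, Kobi is a knave, and Anika is a knave.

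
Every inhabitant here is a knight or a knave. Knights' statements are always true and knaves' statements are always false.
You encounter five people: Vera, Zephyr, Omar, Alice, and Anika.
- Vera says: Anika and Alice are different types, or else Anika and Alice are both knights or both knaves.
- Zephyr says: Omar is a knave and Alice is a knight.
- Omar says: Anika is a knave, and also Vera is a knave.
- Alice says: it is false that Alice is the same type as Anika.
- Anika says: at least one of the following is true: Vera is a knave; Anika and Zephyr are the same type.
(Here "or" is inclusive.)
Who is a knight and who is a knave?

Vera is a knight, Zephyr is a knight, Omar is a knave, Alice is a knight, and Anika is a knave.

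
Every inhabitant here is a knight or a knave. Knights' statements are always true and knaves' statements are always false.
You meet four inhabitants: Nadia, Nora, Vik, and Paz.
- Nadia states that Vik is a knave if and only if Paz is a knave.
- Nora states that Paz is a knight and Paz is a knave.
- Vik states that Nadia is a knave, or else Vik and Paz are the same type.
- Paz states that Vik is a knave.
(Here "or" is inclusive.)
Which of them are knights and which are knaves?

Suppose Nadia is a knight. Then Nadia's statement "Vik is a knave if and only if Paz is a knave" would have to be true. Checking the 8 ways to assign the others, none is consistent with every speaker.
(For instance, with Nora=knave, Vik=knight, Paz=knave, Nadia's claim "Vik is a knave if and only if Paz is a knave" comes out false where it would need to be true.)
So Nadia must be a knave, making "Vik is a knave if and only if Paz is a knave" false. Taking Nadia=knave, Nora=knave, Vik=knight, Paz=knave, each remaining statement checks out:
  Nora (knave): "Paz is a knight and Paz is a knave" — false. ✓
  Vik (knight): "Nadia is a knave, or else Vik and Paz are the same type" — true. ✓
  Paz (knave): "Vik is a knave" — false. ✓
This is the unique consistent assignment.

Knights: Vik. Knaves: Nadia, Nora, and Paz.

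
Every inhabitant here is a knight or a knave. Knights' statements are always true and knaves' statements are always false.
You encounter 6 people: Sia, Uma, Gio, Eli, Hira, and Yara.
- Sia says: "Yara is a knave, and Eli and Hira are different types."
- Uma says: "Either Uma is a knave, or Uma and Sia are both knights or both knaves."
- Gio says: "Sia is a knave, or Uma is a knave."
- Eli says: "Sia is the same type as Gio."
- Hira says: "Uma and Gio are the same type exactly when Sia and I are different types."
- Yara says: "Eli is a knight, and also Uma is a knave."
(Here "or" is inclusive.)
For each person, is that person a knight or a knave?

As a knight, Sia's statement "Yara is a knave, and Eli and Hira are different types" should be true; it is.
Uma is a knight, and the claim "either Uma is a knave, or Uma and Sia are both knights or both knaves" is indeed true.
Since Gio is a knave, "Sia is a knave, or Uma is a knave" needs to be false, which holds.
Eli is a knave, so "Sia is the same type as Gio" must be false — and it is.
Since Hira is a knight, "Uma and Gio are the same type exactly when Sia and I are different types" needs to be true, which holds.
As a knave, Yara's statement "Eli is a knight, and also Uma is a knave" should be false; it is.

Sia is a knight, Uma is a knight, Gio is a knave, Eli is a knave, Hira is a knight, and Yara is a knave.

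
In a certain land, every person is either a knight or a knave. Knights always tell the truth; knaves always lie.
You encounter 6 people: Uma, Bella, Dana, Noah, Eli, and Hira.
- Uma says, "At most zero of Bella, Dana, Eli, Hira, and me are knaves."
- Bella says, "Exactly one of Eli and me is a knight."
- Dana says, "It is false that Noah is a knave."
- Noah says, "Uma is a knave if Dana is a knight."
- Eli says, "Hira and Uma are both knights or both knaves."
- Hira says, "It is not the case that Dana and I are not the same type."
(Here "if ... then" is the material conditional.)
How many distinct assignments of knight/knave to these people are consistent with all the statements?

Consistent assignments:
  Uma=knave, Bella=knight, Dana=knight, Noah=knight, Eli=knave, Hira=knight
  Uma=knave, Bella=knave, Dana=knight, Noah=knight, Eli=knave, Hira=knight

2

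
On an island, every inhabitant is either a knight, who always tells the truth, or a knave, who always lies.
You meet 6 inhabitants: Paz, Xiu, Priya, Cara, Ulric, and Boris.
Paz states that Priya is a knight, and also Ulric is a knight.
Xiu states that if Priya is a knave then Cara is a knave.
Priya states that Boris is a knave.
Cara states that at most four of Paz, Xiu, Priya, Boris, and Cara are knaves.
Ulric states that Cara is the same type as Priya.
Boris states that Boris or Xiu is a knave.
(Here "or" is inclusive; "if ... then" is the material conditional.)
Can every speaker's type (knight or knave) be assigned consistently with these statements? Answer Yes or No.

Yes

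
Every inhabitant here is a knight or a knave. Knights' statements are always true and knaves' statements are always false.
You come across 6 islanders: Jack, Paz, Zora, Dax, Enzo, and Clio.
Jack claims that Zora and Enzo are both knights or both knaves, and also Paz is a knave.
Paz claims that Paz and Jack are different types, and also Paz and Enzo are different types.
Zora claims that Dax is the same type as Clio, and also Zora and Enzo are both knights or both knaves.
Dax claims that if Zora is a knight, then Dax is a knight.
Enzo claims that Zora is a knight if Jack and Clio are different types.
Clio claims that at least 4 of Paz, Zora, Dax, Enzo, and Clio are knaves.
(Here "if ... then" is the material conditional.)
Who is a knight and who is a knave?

Jack is a knave, Paz is a knave, Zora is a knave, Dax is a knight, Enzo is a knight, and Clio is a knave.

Jack is a knave; "Zora and Enzo are both knights or both knaves, and also Paz is a knave" is false, as required.
Since Paz is a knave, "Paz and Jack are different types, and also Paz and Enzo are different types" needs to be false, which holds.
As a knave, Zora's statement "Dax is the same type as Clio, and also Zora and Enzo are both knights or both knaves" should be false; it is.
Dax is a knight, and the claim "if Zora is a knight, then Dax is a knight" is indeed True.
Enzo is a knight; "Zora is a knight if Jack and Clio are different types" is True, as required.
Clio is a knave, so "at least 4 of Paz, Zora, Dax, Enzo, and Clio are knaves" must be false — and it is.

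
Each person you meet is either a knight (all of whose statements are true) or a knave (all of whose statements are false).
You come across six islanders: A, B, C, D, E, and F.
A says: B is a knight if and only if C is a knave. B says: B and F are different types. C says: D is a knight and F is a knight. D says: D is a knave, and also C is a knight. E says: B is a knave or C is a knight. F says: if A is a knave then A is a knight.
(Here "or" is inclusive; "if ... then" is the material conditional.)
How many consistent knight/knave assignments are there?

1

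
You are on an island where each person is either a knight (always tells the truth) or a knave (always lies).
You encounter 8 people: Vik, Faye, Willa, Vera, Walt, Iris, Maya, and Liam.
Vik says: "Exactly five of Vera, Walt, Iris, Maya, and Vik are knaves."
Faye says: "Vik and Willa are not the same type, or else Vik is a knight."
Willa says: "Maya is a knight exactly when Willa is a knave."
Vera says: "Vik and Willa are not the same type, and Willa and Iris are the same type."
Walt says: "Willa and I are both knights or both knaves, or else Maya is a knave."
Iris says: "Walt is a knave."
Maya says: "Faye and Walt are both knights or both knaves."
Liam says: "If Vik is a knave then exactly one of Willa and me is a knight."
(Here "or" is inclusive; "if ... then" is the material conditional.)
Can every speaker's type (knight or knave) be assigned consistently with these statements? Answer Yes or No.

Yes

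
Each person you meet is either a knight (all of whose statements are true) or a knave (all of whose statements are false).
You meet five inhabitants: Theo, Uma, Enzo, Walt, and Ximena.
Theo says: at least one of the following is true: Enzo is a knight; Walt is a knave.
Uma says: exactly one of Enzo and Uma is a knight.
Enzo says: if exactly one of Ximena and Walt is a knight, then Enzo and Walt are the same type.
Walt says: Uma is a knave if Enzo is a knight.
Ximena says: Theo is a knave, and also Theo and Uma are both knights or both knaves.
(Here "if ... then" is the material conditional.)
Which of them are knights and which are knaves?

Knights: Uma and Walt. Knaves: Theo, Enzo, and Ximena.

Since Theo is a knave, "at least one of the following is true: Enzo is a knight; Walt is a knave" needs to be False, which holds.
Since Uma is a knight, "exactly one of Enzo and Uma is a knight" needs to be true, which holds.
Enzo is a knave, and the claim "if exactly one of Ximena and Walt is a knight, then Enzo and Walt are the same type" is indeed False.
As a knight, Walt's statement "Uma is a knave if Enzo is a knight" should be true; it is.
As a knave, Ximena's statement "Theo is a knave, and also Theo and Uma are both knights or both knaves" should be False; it is.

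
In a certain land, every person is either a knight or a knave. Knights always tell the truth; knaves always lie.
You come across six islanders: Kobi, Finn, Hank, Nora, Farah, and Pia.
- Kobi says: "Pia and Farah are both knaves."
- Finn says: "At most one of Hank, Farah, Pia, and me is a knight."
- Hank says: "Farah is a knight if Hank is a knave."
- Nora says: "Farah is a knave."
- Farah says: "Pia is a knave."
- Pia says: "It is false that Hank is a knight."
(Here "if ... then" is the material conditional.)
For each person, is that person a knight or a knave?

Knights: Hank and Farah. Knaves: Kobi, Finn, Nora, and Pia.

As a knave, Kobi's statement "Pia and Farah are both knaves" should be False; it is.
Finn is a knave; "at most one of Hank, Farah, Pia, and me is a knight" is False, as required.
Hank is a knight, and the claim "Farah is a knight if Hank is a knave" is indeed True.
Nora is a knave, so "Farah is a knave" must be False — and it is.
Farah is a knight, and the claim "Pia is a knave" is indeed True.
Pia is a knave, so "it is false that Hank is a knight" must be False — and it is.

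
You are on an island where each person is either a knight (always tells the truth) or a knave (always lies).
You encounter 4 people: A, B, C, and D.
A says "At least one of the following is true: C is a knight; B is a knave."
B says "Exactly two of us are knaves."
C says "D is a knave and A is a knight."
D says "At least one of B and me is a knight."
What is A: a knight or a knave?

A is a knave.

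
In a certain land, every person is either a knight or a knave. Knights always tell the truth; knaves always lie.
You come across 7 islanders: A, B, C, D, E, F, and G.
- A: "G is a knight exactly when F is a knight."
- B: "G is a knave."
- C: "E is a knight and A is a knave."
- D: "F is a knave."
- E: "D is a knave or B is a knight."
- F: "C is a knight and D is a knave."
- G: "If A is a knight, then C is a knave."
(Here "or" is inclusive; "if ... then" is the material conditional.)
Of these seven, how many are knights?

The unique consistent assignment is A=knave, B=knave, C=knave, D=knight, E=knave, F=knave, G=knight.
That has 2 knights.

2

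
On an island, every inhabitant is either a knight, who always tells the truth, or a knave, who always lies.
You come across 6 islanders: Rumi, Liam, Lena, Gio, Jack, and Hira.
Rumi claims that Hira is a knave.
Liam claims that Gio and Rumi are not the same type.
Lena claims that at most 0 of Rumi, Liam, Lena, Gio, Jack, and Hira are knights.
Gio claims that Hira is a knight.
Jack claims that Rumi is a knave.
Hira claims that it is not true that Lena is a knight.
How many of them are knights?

4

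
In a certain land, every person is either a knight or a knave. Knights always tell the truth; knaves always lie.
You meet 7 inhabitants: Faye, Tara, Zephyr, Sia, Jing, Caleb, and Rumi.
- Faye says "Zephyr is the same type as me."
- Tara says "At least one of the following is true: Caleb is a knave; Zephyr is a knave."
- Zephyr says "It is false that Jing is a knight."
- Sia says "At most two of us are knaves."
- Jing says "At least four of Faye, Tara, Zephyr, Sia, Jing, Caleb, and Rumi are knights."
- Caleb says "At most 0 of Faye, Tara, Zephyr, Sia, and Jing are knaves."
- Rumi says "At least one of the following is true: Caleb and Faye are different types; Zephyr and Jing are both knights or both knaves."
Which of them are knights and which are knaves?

Faye is a knave; "Zephyr is the same type as me" is false, as required.
Tara (knight): "at least one of the following is true: Caleb is a knave; Zephyr is a knave" — true. ✓
Zephyr is a knight, so "it is false that Jing is a knight" must be true — and it is.
As a knave, Sia's statement "at most two of us are knaves" should be false; it is.
Jing is a knave, and the claim "at least four of Faye, Tara, Zephyr, Sia, Jing, Caleb, and Rumi are knights" is indeed false.
Since Caleb is a knave, "at most 0 of Faye, Tara, Zephyr, Sia, and Jing are knaves" needs to be false, which holds.
Rumi is a knave; "at least one of the following is true: Caleb and Faye are different types; Zephyr and Jing are both knights or both knaves" is false, as required.

Knights: Tara and Zephyr. Knaves: Faye, Sia, Jing, Caleb, and Rumi.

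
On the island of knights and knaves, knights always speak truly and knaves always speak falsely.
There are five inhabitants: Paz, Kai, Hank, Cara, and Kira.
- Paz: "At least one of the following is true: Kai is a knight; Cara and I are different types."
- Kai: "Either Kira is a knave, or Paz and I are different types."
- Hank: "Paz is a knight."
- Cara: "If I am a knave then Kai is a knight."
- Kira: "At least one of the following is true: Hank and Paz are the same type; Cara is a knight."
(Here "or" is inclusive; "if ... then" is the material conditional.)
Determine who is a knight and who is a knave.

Paz is a knave, and the claim "at least one of the following is true: Kai is a knight; Cara and I are different types" is indeed False.
Kai is a knave, so "either Kira is a knave, or Paz and I are different types" must be False — and it is.
Hank is a knave; "Paz is a knight" is False, as required.
As a knave, Cara's statement "if I am a knave then Kai is a knight" should be False; it is.
Kira is a knight, so "at least one of the following is true: Hank and Paz are the same type; Cara is a knight" must be true — and it is.

Paz is a knave, Kai is a knave, Hank is a knave, Cara is a knave, and Kira is a knight.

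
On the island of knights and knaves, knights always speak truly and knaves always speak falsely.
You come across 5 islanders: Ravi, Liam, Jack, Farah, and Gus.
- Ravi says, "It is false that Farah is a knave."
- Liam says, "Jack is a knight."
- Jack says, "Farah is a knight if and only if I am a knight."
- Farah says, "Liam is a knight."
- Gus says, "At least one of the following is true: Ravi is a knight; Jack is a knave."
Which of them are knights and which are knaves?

Ravi is a knight, Liam is a knight, Jack is a knight, Farah is a knight, and Gus is a knight.

Ravi is a knight, so "it is false that Farah is a knave" must be true — and it is.
Since Liam is a knight, "Jack is a knight" needs to be true, which holds.
Jack is a knight, so "Farah is a knight if and only if I am a knight" must be true — and it is.
Since Farah is a knight, "Liam is a knight" needs to be true, which holds.
Gus is a knight, so "at least one of the following is true: Ravi is a knight; Jack is a knave" must be true — and it is.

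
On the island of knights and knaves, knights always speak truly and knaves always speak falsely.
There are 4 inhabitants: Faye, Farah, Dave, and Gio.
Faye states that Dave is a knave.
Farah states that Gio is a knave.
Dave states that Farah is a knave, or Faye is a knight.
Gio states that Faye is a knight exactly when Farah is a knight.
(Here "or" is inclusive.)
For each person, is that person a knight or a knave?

Faye is a knave, Farah is a knave, Dave is a knight, and Gio is a knight.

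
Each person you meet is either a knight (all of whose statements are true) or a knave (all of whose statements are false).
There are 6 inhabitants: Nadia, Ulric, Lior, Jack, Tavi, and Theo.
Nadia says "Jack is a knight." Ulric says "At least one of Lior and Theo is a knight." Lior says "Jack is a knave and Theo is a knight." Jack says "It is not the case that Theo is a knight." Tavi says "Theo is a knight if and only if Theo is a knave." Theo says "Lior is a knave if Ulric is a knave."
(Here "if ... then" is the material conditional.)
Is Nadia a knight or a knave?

Nadia is a knave.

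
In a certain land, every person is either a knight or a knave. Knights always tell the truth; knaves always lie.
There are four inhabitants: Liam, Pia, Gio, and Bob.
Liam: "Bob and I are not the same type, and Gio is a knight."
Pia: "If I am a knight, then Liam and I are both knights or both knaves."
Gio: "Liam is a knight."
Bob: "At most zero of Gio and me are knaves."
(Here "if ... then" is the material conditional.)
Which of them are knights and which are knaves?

Liam is a knight, Pia is a knight, Gio is a knight, and Bob is a knave.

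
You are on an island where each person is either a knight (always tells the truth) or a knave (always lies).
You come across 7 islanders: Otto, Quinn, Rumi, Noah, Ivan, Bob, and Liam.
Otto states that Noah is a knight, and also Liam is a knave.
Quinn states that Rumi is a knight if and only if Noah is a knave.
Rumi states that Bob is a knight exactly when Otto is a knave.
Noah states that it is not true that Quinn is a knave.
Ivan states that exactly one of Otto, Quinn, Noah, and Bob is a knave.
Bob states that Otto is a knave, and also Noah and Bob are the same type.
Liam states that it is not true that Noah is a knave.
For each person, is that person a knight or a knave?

Otto is a knave, Quinn is a knight, Rumi is a knave, Noah is a knight, Ivan is a knave, Bob is a knave, and Liam is a knight.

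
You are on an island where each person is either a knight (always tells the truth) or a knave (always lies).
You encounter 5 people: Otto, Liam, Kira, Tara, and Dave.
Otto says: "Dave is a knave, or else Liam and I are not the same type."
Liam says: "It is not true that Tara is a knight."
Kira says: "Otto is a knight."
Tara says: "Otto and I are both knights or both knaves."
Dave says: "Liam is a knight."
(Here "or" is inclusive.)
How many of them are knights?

The unique consistent assignment is Otto=knight, Liam=knave, Kira=knight, Tara=knight, Dave=knave.
That has 3 knights.

3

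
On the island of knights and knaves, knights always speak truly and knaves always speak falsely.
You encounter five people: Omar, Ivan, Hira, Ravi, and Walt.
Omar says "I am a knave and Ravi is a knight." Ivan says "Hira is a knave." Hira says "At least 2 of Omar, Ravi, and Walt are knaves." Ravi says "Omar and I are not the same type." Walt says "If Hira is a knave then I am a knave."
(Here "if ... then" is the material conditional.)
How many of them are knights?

The unique consistent assignment is Omar=knave, Ivan=knave, Hira=knight, Ravi=knave, Walt=knight.
That has 2 knights.

2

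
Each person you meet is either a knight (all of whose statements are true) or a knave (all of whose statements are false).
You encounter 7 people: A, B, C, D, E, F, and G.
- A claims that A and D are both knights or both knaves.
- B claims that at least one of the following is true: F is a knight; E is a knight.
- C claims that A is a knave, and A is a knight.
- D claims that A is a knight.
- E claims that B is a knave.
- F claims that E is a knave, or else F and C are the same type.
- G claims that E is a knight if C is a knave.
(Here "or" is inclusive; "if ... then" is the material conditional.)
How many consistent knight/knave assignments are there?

1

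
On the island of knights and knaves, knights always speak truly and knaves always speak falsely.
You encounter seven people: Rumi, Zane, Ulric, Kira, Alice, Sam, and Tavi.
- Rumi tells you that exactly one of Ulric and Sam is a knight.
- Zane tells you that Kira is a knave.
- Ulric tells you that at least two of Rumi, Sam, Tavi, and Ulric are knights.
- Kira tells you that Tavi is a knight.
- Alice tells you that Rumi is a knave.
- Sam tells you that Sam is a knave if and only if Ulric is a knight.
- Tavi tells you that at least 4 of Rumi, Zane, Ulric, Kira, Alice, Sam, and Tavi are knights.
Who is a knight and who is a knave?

Rumi is a knave; "exactly one of Ulric and Sam is a knight" is False, as required.
Zane is a knight, and the claim "Kira is a knave" is indeed True.
Ulric is a knave, and the claim "at least two of Rumi, Sam, Tavi, and Ulric are knights" is indeed False.
Kira is a knave, so "Tavi is a knight" must be False — and it is.
Alice is a knight, and the claim "Rumi is a knave" is indeed True.
Sam is a knave; "Sam is a knave if and only if Ulric is a knight" is False, as required.
Since Tavi is a knave, "at least 4 of Rumi, Zane, Ulric, Kira, Alice, Sam, and Tavi are knights" needs to be False, which holds.

Rumi is a knave, Zane is a knight, Ulric is a knave, Kira is a knave, Alice is a knight, Sam is a knave, and Tavi is a knave.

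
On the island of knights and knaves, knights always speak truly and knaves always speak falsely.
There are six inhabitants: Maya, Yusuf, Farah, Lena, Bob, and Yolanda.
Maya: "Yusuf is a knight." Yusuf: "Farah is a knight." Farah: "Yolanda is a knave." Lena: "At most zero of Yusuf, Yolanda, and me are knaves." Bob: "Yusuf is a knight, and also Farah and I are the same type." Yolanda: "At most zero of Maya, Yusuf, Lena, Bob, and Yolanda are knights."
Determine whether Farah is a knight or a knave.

Farah is a knight.

Consistent assignments: {Maya=knight, Yusuf=knight, Farah=knight, Lena=knave, Bob=knight, Yolanda=knave}; {Maya=knight, Yusuf=knight, Farah=knight, Lena=knave, Bob=knave, Yolanda=knave}
In every consistent assignment, Farah is a knight.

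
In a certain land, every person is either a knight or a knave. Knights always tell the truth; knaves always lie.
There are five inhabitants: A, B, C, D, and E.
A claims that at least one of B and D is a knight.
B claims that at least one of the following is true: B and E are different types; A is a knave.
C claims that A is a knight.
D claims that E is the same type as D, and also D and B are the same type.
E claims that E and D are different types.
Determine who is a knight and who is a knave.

A is a knight, B is a knight, C is a knight, D is a knave, and E is a knave.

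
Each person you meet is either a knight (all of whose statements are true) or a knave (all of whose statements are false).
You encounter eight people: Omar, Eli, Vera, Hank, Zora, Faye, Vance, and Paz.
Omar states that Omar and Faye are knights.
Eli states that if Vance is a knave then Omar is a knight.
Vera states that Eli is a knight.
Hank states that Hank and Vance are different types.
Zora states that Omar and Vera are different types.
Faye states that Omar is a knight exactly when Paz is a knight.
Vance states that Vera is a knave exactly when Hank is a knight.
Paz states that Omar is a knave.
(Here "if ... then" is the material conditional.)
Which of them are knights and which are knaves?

Knights: Paz. Knaves: Omar, Eli, Vera, Hank, Zora, Faye, and Vance.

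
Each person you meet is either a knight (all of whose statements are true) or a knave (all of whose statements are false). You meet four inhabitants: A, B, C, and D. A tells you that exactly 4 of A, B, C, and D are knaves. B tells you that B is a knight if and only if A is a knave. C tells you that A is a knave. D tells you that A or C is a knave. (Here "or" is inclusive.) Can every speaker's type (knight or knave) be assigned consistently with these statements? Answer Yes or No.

Yes

One consistent assignment: A=knave, B=knight, C=knight, D=knight.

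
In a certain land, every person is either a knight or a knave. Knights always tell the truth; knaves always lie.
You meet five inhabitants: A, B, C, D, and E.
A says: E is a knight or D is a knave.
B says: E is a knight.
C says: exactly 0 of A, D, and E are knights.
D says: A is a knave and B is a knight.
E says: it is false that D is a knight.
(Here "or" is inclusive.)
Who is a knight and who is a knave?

A is a knight, B is a knight, C is a knave, D is a knave, and E is a knight.

Suppose A is a knave. Then A's statement "E is a knight or D is a knave" would have to be false. Checking the 16 ways to assign the others, none is consistent with every speaker.
(For instance, with B=knight, C=knave, D=knave, E=knight, A's claim "E is a knight or D is a knave" comes out true where it would need to be false.)
So A must be a knight, making "E is a knight or D is a knave" true. Taking A=knight, B=knight, C=knave, D=knave, E=knight, each remaining statement checks out:
  B (knight): "E is a knight" — true. ✓
  C (knave): "exactly 0 of A, D, and E are knights" — false. ✓
  D (knave): "A is a knave and B is a knight" — false. ✓
  E (knight): "it is false that D is a knight" — true. ✓
This is the unique consistent assignment.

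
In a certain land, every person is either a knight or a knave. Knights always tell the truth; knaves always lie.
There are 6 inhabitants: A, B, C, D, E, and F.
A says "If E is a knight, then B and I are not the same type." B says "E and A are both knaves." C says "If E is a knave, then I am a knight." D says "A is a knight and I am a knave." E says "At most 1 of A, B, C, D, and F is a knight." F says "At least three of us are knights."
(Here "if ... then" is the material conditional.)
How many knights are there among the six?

2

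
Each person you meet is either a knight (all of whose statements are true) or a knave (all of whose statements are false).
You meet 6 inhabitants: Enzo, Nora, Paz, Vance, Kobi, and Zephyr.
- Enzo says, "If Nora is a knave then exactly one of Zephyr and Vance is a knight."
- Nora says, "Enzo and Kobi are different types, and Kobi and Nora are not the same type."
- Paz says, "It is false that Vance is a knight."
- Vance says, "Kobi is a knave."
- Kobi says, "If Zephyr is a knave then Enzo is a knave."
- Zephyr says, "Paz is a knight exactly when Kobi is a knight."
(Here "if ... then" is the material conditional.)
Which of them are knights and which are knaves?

As a knight, Enzo's statement "if Nora is a knave then exactly one of Zephyr and Vance is a knight" should be true; it is.
Nora is a knave, and the claim "Enzo and Kobi are different types, and Kobi and Nora are not the same type" is indeed False.
Paz is a knight, and the claim "it is false that Vance is a knight" is indeed true.
As a knave, Vance's statement "Kobi is a knave" should be False; it is.
Kobi (knight): "if Zephyr is a knave then Enzo is a knave" — true. ✓
Zephyr (knight): "Paz is a knight exactly when Kobi is a knight" — true. ✓

Enzo is a knight, Nora is a knave, Paz is a knight, Vance is a knave, Kobi is a knight, and Zephyr is a knight.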